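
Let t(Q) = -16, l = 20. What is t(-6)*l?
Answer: -320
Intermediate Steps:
t(-6)*l = -16*20 = -320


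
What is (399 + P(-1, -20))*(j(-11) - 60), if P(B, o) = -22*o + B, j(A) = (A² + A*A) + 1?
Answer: 153354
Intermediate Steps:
j(A) = 1 + 2*A² (j(A) = (A² + A²) + 1 = 2*A² + 1 = 1 + 2*A²)
P(B, o) = B - 22*o
(399 + P(-1, -20))*(j(-11) - 60) = (399 + (-1 - 22*(-20)))*((1 + 2*(-11)²) - 60) = (399 + (-1 + 440))*((1 + 2*121) - 60) = (399 + 439)*((1 + 242) - 60) = 838*(243 - 60) = 838*183 = 153354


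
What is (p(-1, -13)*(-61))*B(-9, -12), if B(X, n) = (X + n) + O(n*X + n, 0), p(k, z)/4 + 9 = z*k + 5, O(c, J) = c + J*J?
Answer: -164700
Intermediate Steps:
O(c, J) = c + J**2
p(k, z) = -16 + 4*k*z (p(k, z) = -36 + 4*(z*k + 5) = -36 + 4*(k*z + 5) = -36 + 4*(5 + k*z) = -36 + (20 + 4*k*z) = -16 + 4*k*z)
B(X, n) = X + 2*n + X*n (B(X, n) = (X + n) + ((n*X + n) + 0**2) = (X + n) + ((X*n + n) + 0) = (X + n) + ((n + X*n) + 0) = (X + n) + (n + X*n) = X + 2*n + X*n)
(p(-1, -13)*(-61))*B(-9, -12) = ((-16 + 4*(-1)*(-13))*(-61))*(-9 - 12 - 12*(1 - 9)) = ((-16 + 52)*(-61))*(-9 - 12 - 12*(-8)) = (36*(-61))*(-9 - 12 + 96) = -2196*75 = -164700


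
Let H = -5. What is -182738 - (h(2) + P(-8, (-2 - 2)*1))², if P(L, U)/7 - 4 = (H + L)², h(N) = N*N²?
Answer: -1668699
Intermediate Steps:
h(N) = N³
P(L, U) = 28 + 7*(-5 + L)²
-182738 - (h(2) + P(-8, (-2 - 2)*1))² = -182738 - (2³ + (28 + 7*(-5 - 8)²))² = -182738 - (8 + (28 + 7*(-13)²))² = -182738 - (8 + (28 + 7*169))² = -182738 - (8 + (28 + 1183))² = -182738 - (8 + 1211)² = -182738 - 1*1219² = -182738 - 1*1485961 = -182738 - 1485961 = -1668699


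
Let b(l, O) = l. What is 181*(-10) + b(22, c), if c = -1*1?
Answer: -1788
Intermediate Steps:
c = -1
181*(-10) + b(22, c) = 181*(-10) + 22 = -1810 + 22 = -1788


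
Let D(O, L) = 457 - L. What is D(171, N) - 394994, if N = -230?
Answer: -394307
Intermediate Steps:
D(171, N) - 394994 = (457 - 1*(-230)) - 394994 = (457 + 230) - 394994 = 687 - 394994 = -394307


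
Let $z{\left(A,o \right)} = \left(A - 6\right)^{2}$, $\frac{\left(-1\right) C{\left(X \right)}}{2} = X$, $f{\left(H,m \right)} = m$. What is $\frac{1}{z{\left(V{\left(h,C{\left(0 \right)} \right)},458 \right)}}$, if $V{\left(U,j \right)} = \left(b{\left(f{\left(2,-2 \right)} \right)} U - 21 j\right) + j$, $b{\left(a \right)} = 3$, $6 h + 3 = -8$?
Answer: $\frac{4}{529} \approx 0.0075614$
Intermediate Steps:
$h = - \frac{11}{6}$ ($h = - \frac{1}{2} + \frac{1}{6} \left(-8\right) = - \frac{1}{2} - \frac{4}{3} = - \frac{11}{6} \approx -1.8333$)
$C{\left(X \right)} = - 2 X$
$V{\left(U,j \right)} = - 20 j + 3 U$ ($V{\left(U,j \right)} = \left(3 U - 21 j\right) + j = \left(- 21 j + 3 U\right) + j = - 20 j + 3 U$)
$z{\left(A,o \right)} = \left(-6 + A\right)^{2}$
$\frac{1}{z{\left(V{\left(h,C{\left(0 \right)} \right)},458 \right)}} = \frac{1}{\left(-6 - \left(\frac{11}{2} + 20 \left(\left(-2\right) 0\right)\right)\right)^{2}} = \frac{1}{\left(-6 - \frac{11}{2}\right)^{2}} = \frac{1}{\left(- \frac{23}{2}\right)^{2}} = \frac{1}{\frac{529}{4}} = \frac{4}{529}$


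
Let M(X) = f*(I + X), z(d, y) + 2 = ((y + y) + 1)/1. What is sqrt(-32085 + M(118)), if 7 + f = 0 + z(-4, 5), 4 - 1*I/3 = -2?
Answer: I*sqrt(31813) ≈ 178.36*I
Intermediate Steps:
I = 18 (I = 12 - 3*(-2) = 12 + 6 = 18)
z(d, y) = -1 + 2*y (z(d, y) = -2 + ((y + y) + 1)/1 = -2 + (2*y + 1)*1 = -2 + (1 + 2*y)*1 = -2 + (1 + 2*y) = -1 + 2*y)
f = 2 (f = -7 + (0 + (-1 + 2*5)) = -7 + (0 + (-1 + 10)) = -7 + (0 + 9) = -7 + 9 = 2)
M(X) = 36 + 2*X (M(X) = 2*(18 + X) = 36 + 2*X)
sqrt(-32085 + M(118)) = sqrt(-32085 + (36 + 2*118)) = sqrt(-32085 + (36 + 236)) = sqrt(-32085 + 272) = sqrt(-31813) = I*sqrt(31813)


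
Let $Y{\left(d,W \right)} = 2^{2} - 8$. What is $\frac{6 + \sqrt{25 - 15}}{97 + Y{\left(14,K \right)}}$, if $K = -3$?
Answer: $\frac{2}{31} + \frac{\sqrt{10}}{93} \approx 0.098519$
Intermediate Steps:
$Y{\left(d,W \right)} = -4$ ($Y{\left(d,W \right)} = 4 - 8 = -4$)
$\frac{6 + \sqrt{25 - 15}}{97 + Y{\left(14,K \right)}} = \frac{6 + \sqrt{25 - 15}}{97 - 4} = \frac{6 + \sqrt{10}}{93} = \left(6 + \sqrt{10}\right) \frac{1}{93} = \frac{2}{31} + \frac{\sqrt{10}}{93}$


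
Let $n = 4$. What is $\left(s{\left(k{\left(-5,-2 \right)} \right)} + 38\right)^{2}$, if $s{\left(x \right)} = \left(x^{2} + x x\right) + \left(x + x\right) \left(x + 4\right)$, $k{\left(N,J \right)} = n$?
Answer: $17956$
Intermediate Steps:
$k{\left(N,J \right)} = 4$
$s{\left(x \right)} = 2 x^{2} + 2 x \left(4 + x\right)$ ($s{\left(x \right)} = \left(x^{2} + x^{2}\right) + 2 x \left(4 + x\right) = 2 x^{2} + 2 x \left(4 + x\right)$)
$\left(s{\left(k{\left(-5,-2 \right)} \right)} + 38\right)^{2} = \left(4 \cdot 4 \left(2 + 4\right) + 38\right)^{2} = \left(4 \cdot 4 \cdot 6 + 38\right)^{2} = \left(96 + 38\right)^{2} = 134^{2} = 17956$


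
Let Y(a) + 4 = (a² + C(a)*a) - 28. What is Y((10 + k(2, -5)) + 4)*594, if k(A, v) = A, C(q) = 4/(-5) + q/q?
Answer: 674784/5 ≈ 1.3496e+5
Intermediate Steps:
C(q) = ⅕ (C(q) = 4*(-⅕) + 1 = -⅘ + 1 = ⅕)
Y(a) = -32 + a² + a/5 (Y(a) = -4 + ((a² + a/5) - 28) = -4 + (-28 + a² + a/5) = -32 + a² + a/5)
Y((10 + k(2, -5)) + 4)*594 = (-32 + ((10 + 2) + 4)² + ((10 + 2) + 4)/5)*594 = (-32 + (12 + 4)² + (12 + 4)/5)*594 = (-32 + 16² + (⅕)*16)*594 = (-32 + 256 + 16/5)*594 = (1136/5)*594 = 674784/5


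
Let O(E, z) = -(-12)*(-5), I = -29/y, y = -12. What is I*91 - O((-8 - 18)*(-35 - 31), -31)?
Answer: 3359/12 ≈ 279.92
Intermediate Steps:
I = 29/12 (I = -29/(-12) = -29*(-1/12) = 29/12 ≈ 2.4167)
O(E, z) = -60 (O(E, z) = -1*60 = -60)
I*91 - O((-8 - 18)*(-35 - 31), -31) = (29/12)*91 - 1*(-60) = 2639/12 + 60 = 3359/12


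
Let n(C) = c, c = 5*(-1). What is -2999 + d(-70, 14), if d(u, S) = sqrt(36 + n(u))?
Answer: -2999 + sqrt(31) ≈ -2993.4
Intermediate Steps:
c = -5
n(C) = -5
d(u, S) = sqrt(31) (d(u, S) = sqrt(36 - 5) = sqrt(31))
-2999 + d(-70, 14) = -2999 + sqrt(31)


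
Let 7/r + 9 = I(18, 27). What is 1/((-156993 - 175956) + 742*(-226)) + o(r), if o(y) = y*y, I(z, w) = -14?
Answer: 1066560/11514743 ≈ 0.092626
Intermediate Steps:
r = -7/23 (r = 7/(-9 - 14) = 7/(-23) = 7*(-1/23) = -7/23 ≈ -0.30435)
o(y) = y²
1/((-156993 - 175956) + 742*(-226)) + o(r) = 1/((-156993 - 175956) + 742*(-226)) + (-7/23)² = 1/(-332949 - 167692) + 49/529 = 1/(-500641) + 49/529 = -1/500641 + 49/529 = 1066560/11514743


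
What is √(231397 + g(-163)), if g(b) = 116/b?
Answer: √6147967985/163 ≈ 481.04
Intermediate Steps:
√(231397 + g(-163)) = √(231397 + 116/(-163)) = √(231397 + 116*(-1/163)) = √(231397 - 116/163) = √(37717595/163) = √6147967985/163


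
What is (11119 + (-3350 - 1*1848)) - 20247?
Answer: -14326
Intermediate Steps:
(11119 + (-3350 - 1*1848)) - 20247 = (11119 + (-3350 - 1848)) - 20247 = (11119 - 5198) - 20247 = 5921 - 20247 = -14326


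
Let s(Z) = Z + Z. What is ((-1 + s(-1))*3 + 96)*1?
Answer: 87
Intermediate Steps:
s(Z) = 2*Z
((-1 + s(-1))*3 + 96)*1 = ((-1 + 2*(-1))*3 + 96)*1 = ((-1 - 2)*3 + 96)*1 = (-3*3 + 96)*1 = (-9 + 96)*1 = 87*1 = 87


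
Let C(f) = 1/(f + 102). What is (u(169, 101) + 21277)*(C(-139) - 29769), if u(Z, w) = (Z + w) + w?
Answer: -23844276192/37 ≈ -6.4444e+8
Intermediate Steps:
u(Z, w) = Z + 2*w
C(f) = 1/(102 + f)
(u(169, 101) + 21277)*(C(-139) - 29769) = ((169 + 2*101) + 21277)*(1/(102 - 139) - 29769) = ((169 + 202) + 21277)*(1/(-37) - 29769) = (371 + 21277)*(-1/37 - 29769) = 21648*(-1101454/37) = -23844276192/37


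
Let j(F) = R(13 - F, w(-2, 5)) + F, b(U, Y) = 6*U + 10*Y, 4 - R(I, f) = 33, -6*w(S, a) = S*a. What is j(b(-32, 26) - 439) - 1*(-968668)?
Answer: 968268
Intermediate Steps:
w(S, a) = -S*a/6
R(I, f) = -29 (R(I, f) = 4 - 1*33 = 4 - 33 = -29)
j(F) = -29 + F
j(b(-32, 26) - 439) - 1*(-968668) = (-29 + ((6*(-32) + 10*26) - 439)) - 1*(-968668) = (-29 + ((-192 + 260) - 439)) + 968668 = (-29 + (68 - 439)) + 968668 = (-29 - 371) + 968668 = -400 + 968668 = 968268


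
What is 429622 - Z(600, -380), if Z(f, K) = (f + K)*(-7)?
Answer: 431162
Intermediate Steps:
Z(f, K) = -7*K - 7*f (Z(f, K) = (K + f)*(-7) = -7*K - 7*f)
429622 - Z(600, -380) = 429622 - (-7*(-380) - 7*600) = 429622 - (2660 - 4200) = 429622 - 1*(-1540) = 429622 + 1540 = 431162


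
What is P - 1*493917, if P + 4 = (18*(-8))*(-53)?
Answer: -486289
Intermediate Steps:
P = 7628 (P = -4 + (18*(-8))*(-53) = -4 - 144*(-53) = -4 + 7632 = 7628)
P - 1*493917 = 7628 - 1*493917 = 7628 - 493917 = -486289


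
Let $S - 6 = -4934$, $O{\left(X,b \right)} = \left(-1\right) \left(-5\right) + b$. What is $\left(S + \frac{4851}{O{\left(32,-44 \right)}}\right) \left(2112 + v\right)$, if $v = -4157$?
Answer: $\frac{134317645}{13} \approx 1.0332 \cdot 10^{7}$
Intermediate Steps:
$O{\left(X,b \right)} = 5 + b$
$S = -4928$ ($S = 6 - 4934 = -4928$)
$\left(S + \frac{4851}{O{\left(32,-44 \right)}}\right) \left(2112 + v\right) = \left(-4928 + \frac{4851}{5 - 44}\right) \left(2112 - 4157\right) = \left(-4928 + \frac{4851}{-39}\right) \left(-2045\right) = \left(-4928 + 4851 \left(- \frac{1}{39}\right)\right) \left(-2045\right) = \left(-4928 - \frac{1617}{13}\right) \left(-2045\right) = \left(- \frac{65681}{13}\right) \left(-2045\right) = \frac{134317645}{13}$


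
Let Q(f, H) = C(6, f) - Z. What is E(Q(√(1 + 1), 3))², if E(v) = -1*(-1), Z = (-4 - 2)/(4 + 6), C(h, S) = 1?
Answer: 1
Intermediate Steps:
Z = -⅗ (Z = -6/10 = -6*⅒ = -⅗ ≈ -0.60000)
Q(f, H) = 8/5 (Q(f, H) = 1 - 1*(-⅗) = 1 + ⅗ = 8/5)
E(v) = 1
E(Q(√(1 + 1), 3))² = 1² = 1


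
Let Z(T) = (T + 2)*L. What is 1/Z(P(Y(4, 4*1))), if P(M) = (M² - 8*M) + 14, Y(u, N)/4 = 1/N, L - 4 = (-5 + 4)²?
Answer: 1/45 ≈ 0.022222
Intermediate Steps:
L = 5 (L = 4 + (-5 + 4)² = 4 + (-1)² = 4 + 1 = 5)
Y(u, N) = 4/N (Y(u, N) = 4*(1/N) = 4/N)
P(M) = 14 + M² - 8*M
Z(T) = 10 + 5*T (Z(T) = (T + 2)*5 = (2 + T)*5 = 10 + 5*T)
1/Z(P(Y(4, 4*1))) = 1/(10 + 5*(14 + (4/((4*1)))² - 32/(4*1))) = 1/(10 + 5*(14 + (4/4)² - 32/4)) = 1/(10 + 5*(14 + (4*(¼))² - 32/4)) = 1/(10 + 5*(14 + 1² - 8*1)) = 1/(10 + 5*(14 + 1 - 8)) = 1/(10 + 5*7) = 1/(10 + 35) = 1/45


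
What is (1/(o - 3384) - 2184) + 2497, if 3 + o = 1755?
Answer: 510815/1632 ≈ 313.00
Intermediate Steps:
o = 1752 (o = -3 + 1755 = 1752)
(1/(o - 3384) - 2184) + 2497 = (1/(1752 - 3384) - 2184) + 2497 = (1/(-1632) - 2184) + 2497 = (-1/1632 - 2184) + 2497 = -3564289/1632 + 2497 = 510815/1632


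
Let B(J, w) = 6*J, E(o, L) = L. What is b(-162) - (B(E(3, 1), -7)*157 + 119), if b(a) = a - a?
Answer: -1061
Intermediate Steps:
b(a) = 0
b(-162) - (B(E(3, 1), -7)*157 + 119) = 0 - ((6*1)*157 + 119) = 0 - (6*157 + 119) = 0 - (942 + 119) = 0 - 1*1061 = 0 - 1061 = -1061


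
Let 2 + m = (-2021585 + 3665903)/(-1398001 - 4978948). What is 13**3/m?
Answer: -14010156953/14398216 ≈ -973.05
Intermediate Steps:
m = -14398216/6376949 (m = -2 + (-2021585 + 3665903)/(-1398001 - 4978948) = -2 + 1644318/(-6376949) = -2 + 1644318*(-1/6376949) = -2 - 1644318/6376949 = -14398216/6376949 ≈ -2.2579)
13**3/m = 13**3/(-14398216/6376949) = 2197*(-6376949/14398216) = -14010156953/14398216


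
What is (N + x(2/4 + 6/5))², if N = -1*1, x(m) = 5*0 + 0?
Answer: 1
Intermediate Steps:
x(m) = 0 (x(m) = 0 + 0 = 0)
N = -1
(N + x(2/4 + 6/5))² = (-1 + 0)² = (-1)² = 1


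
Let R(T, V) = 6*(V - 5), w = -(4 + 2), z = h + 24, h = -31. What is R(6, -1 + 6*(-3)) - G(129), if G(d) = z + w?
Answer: -131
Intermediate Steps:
z = -7 (z = -31 + 24 = -7)
w = -6 (w = -1*6 = -6)
R(T, V) = -30 + 6*V (R(T, V) = 6*(-5 + V) = -30 + 6*V)
G(d) = -13 (G(d) = -7 - 6 = -13)
R(6, -1 + 6*(-3)) - G(129) = (-30 + 6*(-1 + 6*(-3))) - 1*(-13) = (-30 + 6*(-1 - 18)) + 13 = (-30 + 6*(-19)) + 13 = (-30 - 114) + 13 = -144 + 13 = -131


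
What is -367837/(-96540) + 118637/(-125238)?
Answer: 1922997457/671693140 ≈ 2.8629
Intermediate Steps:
-367837/(-96540) + 118637/(-125238) = -367837*(-1/96540) + 118637*(-1/125238) = 367837/96540 - 118637/125238 = 1922997457/671693140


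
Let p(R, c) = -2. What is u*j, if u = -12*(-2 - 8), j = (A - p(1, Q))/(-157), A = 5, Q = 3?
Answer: -840/157 ≈ -5.3503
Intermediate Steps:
j = -7/157 (j = (5 - 1*(-2))/(-157) = (5 + 2)*(-1/157) = 7*(-1/157) = -7/157 ≈ -0.044586)
u = 120 (u = -12*(-10) = 120)
u*j = 120*(-7/157) = -840/157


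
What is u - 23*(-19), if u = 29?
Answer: 466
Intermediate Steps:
u - 23*(-19) = 29 - 23*(-19) = 29 + 437 = 466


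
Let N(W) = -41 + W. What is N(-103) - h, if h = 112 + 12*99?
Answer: -1444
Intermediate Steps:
h = 1300 (h = 112 + 1188 = 1300)
N(-103) - h = (-41 - 103) - 1*1300 = -144 - 1300 = -1444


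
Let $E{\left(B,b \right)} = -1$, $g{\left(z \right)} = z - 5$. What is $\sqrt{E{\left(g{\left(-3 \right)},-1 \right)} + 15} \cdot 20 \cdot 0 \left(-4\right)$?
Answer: $0$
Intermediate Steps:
$g{\left(z \right)} = -5 + z$
$\sqrt{E{\left(g{\left(-3 \right)},-1 \right)} + 15} \cdot 20 \cdot 0 \left(-4\right) = \sqrt{-1 + 15} \cdot 20 \cdot 0 \left(-4\right) = \sqrt{14} \cdot 20 \cdot 0 = 20 \sqrt{14} \cdot 0 = 0$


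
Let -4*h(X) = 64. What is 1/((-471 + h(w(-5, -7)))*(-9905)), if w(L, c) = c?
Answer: 1/4823735 ≈ 2.0731e-7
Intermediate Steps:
h(X) = -16 (h(X) = -¼*64 = -16)
1/((-471 + h(w(-5, -7)))*(-9905)) = 1/(-471 - 16*(-9905)) = -1/9905/(-487) = -1/487*(-1/9905) = 1/4823735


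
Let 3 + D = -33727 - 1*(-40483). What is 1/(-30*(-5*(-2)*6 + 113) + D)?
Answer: 1/1563 ≈ 0.00063980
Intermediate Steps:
D = 6753 (D = -3 + (-33727 - 1*(-40483)) = -3 + (-33727 + 40483) = -3 + 6756 = 6753)
1/(-30*(-5*(-2)*6 + 113) + D) = 1/(-30*(-5*(-2)*6 + 113) + 6753) = 1/(-30*(10*6 + 113) + 6753) = 1/(-30*(60 + 113) + 6753) = 1/(-30*173 + 6753) = 1/(-5190 + 6753) = 1/1563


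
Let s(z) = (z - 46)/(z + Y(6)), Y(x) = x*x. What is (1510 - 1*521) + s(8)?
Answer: 21739/22 ≈ 988.14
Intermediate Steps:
Y(x) = x**2
s(z) = (-46 + z)/(36 + z) (s(z) = (z - 46)/(z + 6**2) = (-46 + z)/(z + 36) = (-46 + z)/(36 + z))
(1510 - 1*521) + s(8) = (1510 - 1*521) + (-46 + 8)/(36 + 8) = (1510 - 521) - 38/44 = 989 + (1/44)*(-38) = 989 - 19/22 = 21739/22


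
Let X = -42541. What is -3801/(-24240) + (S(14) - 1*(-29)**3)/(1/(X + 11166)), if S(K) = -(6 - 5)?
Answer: -6182601878733/8080 ≈ -7.6517e+8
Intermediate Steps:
S(K) = -1 (S(K) = -1*1 = -1)
-3801/(-24240) + (S(14) - 1*(-29)**3)/(1/(X + 11166)) = -3801/(-24240) + (-1 - 1*(-29)**3)/(1/(-42541 + 11166)) = -3801*(-1/24240) + (-1 - 1*(-24389))/(1/(-31375)) = 1267/8080 + (-1 + 24389)/(-1/31375) = 1267/8080 + 24388*(-31375) = 1267/8080 - 765173500 = -6182601878733/8080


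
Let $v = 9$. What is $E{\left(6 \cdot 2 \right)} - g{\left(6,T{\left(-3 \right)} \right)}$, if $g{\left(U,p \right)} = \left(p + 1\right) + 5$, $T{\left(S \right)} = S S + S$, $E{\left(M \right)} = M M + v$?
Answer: $141$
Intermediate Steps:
$E{\left(M \right)} = 9 + M^{2}$ ($E{\left(M \right)} = M M + 9 = M^{2} + 9 = 9 + M^{2}$)
$T{\left(S \right)} = S + S^{2}$ ($T{\left(S \right)} = S^{2} + S = S + S^{2}$)
$g{\left(U,p \right)} = 6 + p$ ($g{\left(U,p \right)} = \left(1 + p\right) + 5 = 6 + p$)
$E{\left(6 \cdot 2 \right)} - g{\left(6,T{\left(-3 \right)} \right)} = \left(9 + \left(6 \cdot 2\right)^{2}\right) - \left(6 - 3 \left(1 - 3\right)\right) = \left(9 + 12^{2}\right) - \left(6 - -6\right) = \left(9 + 144\right) - \left(6 + 6\right) = 153 - 12 = 141$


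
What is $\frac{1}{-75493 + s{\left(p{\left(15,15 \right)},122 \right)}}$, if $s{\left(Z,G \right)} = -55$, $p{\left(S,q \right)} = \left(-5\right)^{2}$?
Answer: $- \frac{1}{75548} \approx -1.3237 \cdot 10^{-5}$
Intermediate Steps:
$p{\left(S,q \right)} = 25$
$\frac{1}{-75493 + s{\left(p{\left(15,15 \right)},122 \right)}} = \frac{1}{-75493 - 55} = \frac{1}{-75548} = - \frac{1}{75548}$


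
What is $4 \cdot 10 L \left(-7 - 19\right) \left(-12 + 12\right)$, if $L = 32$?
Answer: $0$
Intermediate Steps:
$4 \cdot 10 L \left(-7 - 19\right) \left(-12 + 12\right) = 4 \cdot 10 \cdot 32 \left(-7 - 19\right) \left(-12 + 12\right) = 40 \cdot 32 \left(\left(-26\right) 0\right) = 1280 \cdot 0 = 0$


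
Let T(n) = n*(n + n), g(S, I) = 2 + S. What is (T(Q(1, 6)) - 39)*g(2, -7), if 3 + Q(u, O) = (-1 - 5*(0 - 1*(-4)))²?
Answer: 1534596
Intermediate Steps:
Q(u, O) = 438 (Q(u, O) = -3 + (-1 - 5*(0 - 1*(-4)))² = -3 + (-1 - 5*(0 + 4))² = -3 + (-1 - 5*4)² = -3 + (-1 - 20)² = -3 + (-21)² = -3 + 441 = 438)
T(n) = 2*n² (T(n) = n*(2*n) = 2*n²)
(T(Q(1, 6)) - 39)*g(2, -7) = (2*438² - 39)*(2 + 2) = (2*191844 - 39)*4 = (383688 - 39)*4 = 383649*4 = 1534596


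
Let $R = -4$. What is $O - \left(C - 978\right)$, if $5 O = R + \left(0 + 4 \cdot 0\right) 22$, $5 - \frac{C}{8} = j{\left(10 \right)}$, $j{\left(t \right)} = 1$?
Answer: $\frac{4726}{5} \approx 945.2$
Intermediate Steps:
$C = 32$ ($C = 40 - 8 = 32$)
$O = - \frac{4}{5}$ ($O = \frac{-4 + \left(0 + 4 \cdot 0\right) 22}{5} = \frac{-4 + \left(0 + 0\right) 22}{5} = \frac{-4 + 0 \cdot 22}{5} = \frac{-4 + 0}{5} = \frac{1}{5} \left(-4\right) = - \frac{4}{5} \approx -0.8$)
$O - \left(C - 978\right) = - \frac{4}{5} - \left(32 - 978\right) = - \frac{4}{5} - -946 = - \frac{4}{5} + 946 = \frac{4726}{5}$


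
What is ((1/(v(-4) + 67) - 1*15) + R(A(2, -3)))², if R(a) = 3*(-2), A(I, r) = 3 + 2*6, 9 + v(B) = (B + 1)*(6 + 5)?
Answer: 274576/625 ≈ 439.32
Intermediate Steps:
v(B) = 2 + 11*B (v(B) = -9 + (B + 1)*(6 + 5) = -9 + (1 + B)*11 = -9 + (11 + 11*B) = 2 + 11*B)
A(I, r) = 15 (A(I, r) = 3 + 12 = 15)
R(a) = -6
((1/(v(-4) + 67) - 1*15) + R(A(2, -3)))² = ((1/((2 + 11*(-4)) + 67) - 1*15) - 6)² = ((1/((2 - 44) + 67) - 15) - 6)² = ((1/(-42 + 67) - 15) - 6)² = ((1/25 - 15) - 6)² = (-374/25 - 6)² = (-524/25)² = 274576/625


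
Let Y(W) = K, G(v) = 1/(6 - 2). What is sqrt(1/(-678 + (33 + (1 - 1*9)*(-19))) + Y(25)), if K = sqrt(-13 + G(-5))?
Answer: sqrt(-1972 + 486098*I*sqrt(51))/986 ≈ 1.3358 + 1.3366*I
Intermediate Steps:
G(v) = 1/4
K = I*sqrt(51)/2 (K = sqrt(-13 + 1/4) = sqrt(-51/4) = I*sqrt(51)/2 ≈ 3.5707*I)
Y(W) = I*sqrt(51)/2
sqrt(1/(-678 + (33 + (1 - 1*9)*(-19))) + Y(25)) = sqrt(1/(-678 + (33 + (1 - 1*9)*(-19))) + I*sqrt(51)/2) = sqrt(1/(-678 + (33 + (1 - 9)*(-19))) + I*sqrt(51)/2) = sqrt(1/(-678 + (33 - 8*(-19))) + I*sqrt(51)/2) = sqrt(1/(-678 + (33 + 152)) + I*sqrt(51)/2) = sqrt(1/(-678 + 185) + I*sqrt(51)/2) = sqrt(1/(-493) + I*sqrt(51)/2) = sqrt(-1/493 + I*sqrt(51)/2)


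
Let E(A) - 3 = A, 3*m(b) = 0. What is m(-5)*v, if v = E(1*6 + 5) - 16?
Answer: 0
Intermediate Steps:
m(b) = 0 (m(b) = (⅓)*0 = 0)
E(A) = 3 + A
v = -2 (v = (3 + (1*6 + 5)) - 16 = (3 + (6 + 5)) - 16 = (3 + 11) - 16 = 14 - 16 = -2)
m(-5)*v = 0*(-2) = 0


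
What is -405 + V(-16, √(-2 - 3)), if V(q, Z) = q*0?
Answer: -405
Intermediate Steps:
V(q, Z) = 0
-405 + V(-16, √(-2 - 3)) = -405 + 0 = -405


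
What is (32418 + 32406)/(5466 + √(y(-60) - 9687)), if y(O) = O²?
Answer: 118109328/9961081 - 21608*I*√6087/9961081 ≈ 11.857 - 0.16924*I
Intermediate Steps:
(32418 + 32406)/(5466 + √(y(-60) - 9687)) = (32418 + 32406)/(5466 + √((-60)² - 9687)) = 64824/(5466 + √(3600 - 9687)) = 64824/(5466 + √(-6087)) = 64824/(5466 + I*√6087)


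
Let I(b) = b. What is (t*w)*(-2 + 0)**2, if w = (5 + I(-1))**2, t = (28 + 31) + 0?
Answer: 3776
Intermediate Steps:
t = 59 (t = 59 + 0 = 59)
w = 16 (w = (5 - 1)**2 = 4**2 = 16)
(t*w)*(-2 + 0)**2 = (59*16)*(-2 + 0)**2 = 944*(-2)**2 = 944*4 = 3776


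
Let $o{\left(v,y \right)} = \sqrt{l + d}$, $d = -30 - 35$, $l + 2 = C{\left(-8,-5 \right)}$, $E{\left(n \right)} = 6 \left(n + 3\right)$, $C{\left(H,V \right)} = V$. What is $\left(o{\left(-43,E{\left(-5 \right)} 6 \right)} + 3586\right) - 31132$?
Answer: $-27546 + 6 i \sqrt{2} \approx -27546.0 + 8.4853 i$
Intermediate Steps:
$E{\left(n \right)} = 18 + 6 n$ ($E{\left(n \right)} = 6 \left(3 + n\right) = 18 + 6 n$)
$l = -7$ ($l = -2 - 5 = -7$)
$d = -65$
$o{\left(v,y \right)} = 6 i \sqrt{2}$ ($o{\left(v,y \right)} = \sqrt{-7 - 65} = \sqrt{-72} = 6 i \sqrt{2}$)
$\left(o{\left(-43,E{\left(-5 \right)} 6 \right)} + 3586\right) - 31132 = \left(6 i \sqrt{2} + 3586\right) - 31132 = \left(3586 + 6 i \sqrt{2}\right) - 31132 = -27546 + 6 i \sqrt{2}$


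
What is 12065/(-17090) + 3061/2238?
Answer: 1265551/1912371 ≈ 0.66177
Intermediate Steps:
12065/(-17090) + 3061/2238 = 12065*(-1/17090) + 3061*(1/2238) = -2413/3418 + 3061/2238 = 1265551/1912371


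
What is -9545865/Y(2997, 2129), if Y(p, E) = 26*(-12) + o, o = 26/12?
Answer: 57275190/1859 ≈ 30810.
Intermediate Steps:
o = 13/6 (o = 26*(1/12) = 13/6 ≈ 2.1667)
Y(p, E) = -1859/6 (Y(p, E) = 26*(-12) + 13/6 = -312 + 13/6 = -1859/6)
-9545865/Y(2997, 2129) = -9545865/(-1859/6) = -9545865*(-6/1859) = 57275190/1859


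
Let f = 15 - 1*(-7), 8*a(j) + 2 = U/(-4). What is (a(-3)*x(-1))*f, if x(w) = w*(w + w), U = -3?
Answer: -55/8 ≈ -6.8750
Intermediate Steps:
x(w) = 2*w² (x(w) = w*(2*w) = 2*w²)
a(j) = -5/32 (a(j) = -¼ + (-3/(-4))/8 = -¼ + (-3*(-¼))/8 = -¼ + (⅛)*(¾) = -¼ + 3/32 = -5/32)
f = 22 (f = 15 + 7 = 22)
(a(-3)*x(-1))*f = -5*(-1)²/16*22 = -5/16*22 = -55/8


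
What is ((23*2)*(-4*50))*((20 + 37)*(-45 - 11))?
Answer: 29366400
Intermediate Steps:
((23*2)*(-4*50))*((20 + 37)*(-45 - 11)) = (46*(-200))*(57*(-56)) = -9200*(-3192) = 29366400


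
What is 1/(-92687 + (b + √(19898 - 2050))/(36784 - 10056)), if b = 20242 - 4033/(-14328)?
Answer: -591005485514559091392/54778077841627373052508103 - 10974066914304*√4462/1259895790357429580207686369 ≈ -1.0789e-5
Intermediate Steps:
b = 290031409/14328 (b = 20242 - 4033*(-1/14328) = 20242 + 4033/14328 = 290031409/14328 ≈ 20242.)
1/(-92687 + (b + √(19898 - 2050))/(36784 - 10056)) = 1/(-92687 + (290031409/14328 + √(19898 - 2050))/(36784 - 10056)) = 1/(-92687 + (290031409/14328 + √17848)/26728) = 1/(-92687 + (290031409/14328 + 2*√4462)*(1/26728)) = 1/(-92687 + (290031409/382958784 + √4462/13364)) = 1/(-35495010781199/382958784 + √4462/13364)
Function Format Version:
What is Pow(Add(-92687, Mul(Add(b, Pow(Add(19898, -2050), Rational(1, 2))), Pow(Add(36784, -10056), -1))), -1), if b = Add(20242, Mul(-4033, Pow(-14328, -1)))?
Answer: Add(Rational(-591005485514559091392, 54778077841627373052508103), Mul(Rational(-10974066914304, 1259895790357429580207686369), Pow(4462, Rational(1, 2)))) ≈ -1.0789e-5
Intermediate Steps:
b = Rational(290031409, 14328) (b = Add(20242, Mul(-4033, Rational(-1, 14328))) = Add(20242, Rational(4033, 14328)) = Rational(290031409, 14328) ≈ 20242.)
Pow(Add(-92687, Mul(Add(b, Pow(Add(19898, -2050), Rational(1, 2))), Pow(Add(36784, -10056), -1))), -1) = Pow(Add(-92687, Mul(Add(Rational(290031409, 14328), Pow(Add(19898, -2050), Rational(1, 2))), Pow(Add(36784, -10056), -1))), -1) = Pow(Add(-92687, Mul(Add(Rational(290031409, 14328), Pow(17848, Rational(1, 2))), Pow(26728, -1))), -1) = Pow(Add(-92687, Mul(Add(Rational(290031409, 14328), Mul(2, Pow(4462, Rational(1, 2)))), Rational(1, 26728))), -1) = Pow(Add(-92687, Add(Rational(290031409, 382958784), Mul(Rational(1, 13364), Pow(4462, Rational(1, 2))))), -1) = Pow(Add(Rational(-35495010781199, 382958784), Mul(Rational(1, 13364), Pow(4462, Rational(1, 2)))), -1)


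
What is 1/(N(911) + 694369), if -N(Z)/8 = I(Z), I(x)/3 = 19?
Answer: 1/693913 ≈ 1.4411e-6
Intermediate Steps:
I(x) = 57 (I(x) = 3*19 = 57)
N(Z) = -456 (N(Z) = -8*57 = -456)
1/(N(911) + 694369) = 1/(-456 + 694369) = 1/693913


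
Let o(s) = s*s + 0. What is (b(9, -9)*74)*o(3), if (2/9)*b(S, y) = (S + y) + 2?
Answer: 5994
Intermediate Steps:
b(S, y) = 9 + 9*S/2 + 9*y/2 (b(S, y) = 9*((S + y) + 2)/2 = 9*(2 + S + y)/2 = 9 + 9*S/2 + 9*y/2)
o(s) = s² (o(s) = s² + 0 = s²)
(b(9, -9)*74)*o(3) = ((9 + (9/2)*9 + (9/2)*(-9))*74)*3² = ((9 + 81/2 - 81/2)*74)*9 = (9*74)*9 = 666*9 = 5994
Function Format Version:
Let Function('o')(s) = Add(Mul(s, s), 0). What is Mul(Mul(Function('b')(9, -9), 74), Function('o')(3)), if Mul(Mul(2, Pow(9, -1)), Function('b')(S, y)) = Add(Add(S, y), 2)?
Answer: 5994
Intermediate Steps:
Function('b')(S, y) = Add(9, Mul(Rational(9, 2), S), Mul(Rational(9, 2), y)) (Function('b')(S, y) = Mul(Rational(9, 2), Add(Add(S, y), 2)) = Mul(Rational(9, 2), Add(2, S, y)) = Add(9, Mul(Rational(9, 2), S), Mul(Rational(9, 2), y)))
Function('o')(s) = Pow(s, 2) (Function('o')(s) = Add(Pow(s, 2), 0) = Pow(s, 2))
Mul(Mul(Function('b')(9, -9), 74), Function('o')(3)) = Mul(Mul(Add(9, Mul(Rational(9, 2), 9), Mul(Rational(9, 2), -9)), 74), Pow(3, 2)) = Mul(Mul(Add(9, Rational(81, 2), Rational(-81, 2)), 74), 9) = Mul(Mul(9, 74), 9) = Mul(666, 9) = 5994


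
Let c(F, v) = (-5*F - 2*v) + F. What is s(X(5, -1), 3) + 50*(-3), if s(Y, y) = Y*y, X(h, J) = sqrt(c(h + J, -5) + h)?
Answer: -150 + 3*I ≈ -150.0 + 3.0*I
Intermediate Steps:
c(F, v) = -4*F - 2*v
X(h, J) = sqrt(10 - 4*J - 3*h) (X(h, J) = sqrt((-4*(h + J) - 2*(-5)) + h) = sqrt((-4*(J + h) + 10) + h) = sqrt(((-4*J - 4*h) + 10) + h) = sqrt((10 - 4*J - 4*h) + h) = sqrt(10 - 4*J - 3*h))
s(X(5, -1), 3) + 50*(-3) = sqrt(10 - 4*(-1) - 3*5)*3 + 50*(-3) = sqrt(10 + 4 - 15)*3 - 150 = sqrt(-1)*3 - 150 = I*3 - 150 = 3*I - 150 = -150 + 3*I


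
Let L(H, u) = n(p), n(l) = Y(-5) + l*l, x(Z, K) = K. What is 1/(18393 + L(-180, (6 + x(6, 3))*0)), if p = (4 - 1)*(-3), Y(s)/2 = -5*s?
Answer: 1/18524 ≈ 5.3984e-5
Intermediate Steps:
Y(s) = -10*s (Y(s) = 2*(-5*s) = -10*s)
p = -9 (p = 3*(-3) = -9)
n(l) = 50 + l**2 (n(l) = -10*(-5) + l*l = 50 + l**2)
L(H, u) = 131 (L(H, u) = 50 + (-9)**2 = 50 + 81 = 131)
1/(18393 + L(-180, (6 + x(6, 3))*0)) = 1/(18393 + 131) = 1/18524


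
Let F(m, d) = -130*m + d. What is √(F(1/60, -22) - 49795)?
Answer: I*√1793490/6 ≈ 223.2*I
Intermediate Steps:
F(m, d) = d - 130*m
√(F(1/60, -22) - 49795) = √((-22 - 130/60) - 49795) = √((-22 - 130*1/60) - 49795) = √((-22 - 13/6) - 49795) = √(-145/6 - 49795) = √(-298915/6) = I*√1793490/6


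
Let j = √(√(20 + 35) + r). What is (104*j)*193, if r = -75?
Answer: 20072*√(-75 + √55) ≈ 1.6501e+5*I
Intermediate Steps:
j = √(-75 + √55) (j = √(√(20 + 35) - 75) = √(√55 - 75) = √(-75 + √55) ≈ 8.2209*I)
(104*j)*193 = (104*√(-75 + √55))*193 = 20072*√(-75 + √55)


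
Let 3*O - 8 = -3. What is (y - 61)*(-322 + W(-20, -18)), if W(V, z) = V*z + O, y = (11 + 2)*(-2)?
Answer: -3451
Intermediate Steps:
O = 5/3 (O = 8/3 + (⅓)*(-3) = 8/3 - 1 = 5/3 ≈ 1.6667)
y = -26 (y = 13*(-2) = -26)
W(V, z) = 5/3 + V*z (W(V, z) = V*z + 5/3 = 5/3 + V*z)
(y - 61)*(-322 + W(-20, -18)) = (-26 - 61)*(-322 + (5/3 - 20*(-18))) = -87*(-322 + (5/3 + 360)) = -87*(-322 + 1085/3) = -87*119/3 = -3451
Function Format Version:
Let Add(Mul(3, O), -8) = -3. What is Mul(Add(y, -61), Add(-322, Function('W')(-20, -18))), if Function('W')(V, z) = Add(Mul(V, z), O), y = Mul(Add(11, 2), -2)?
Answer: -3451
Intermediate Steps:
O = Rational(5, 3) (O = Add(Rational(8, 3), Mul(Rational(1, 3), -3)) = Add(Rational(8, 3), -1) = Rational(5, 3) ≈ 1.6667)
y = -26 (y = Mul(13, -2) = -26)
Function('W')(V, z) = Add(Rational(5, 3), Mul(V, z)) (Function('W')(V, z) = Add(Mul(V, z), Rational(5, 3)) = Add(Rational(5, 3), Mul(V, z)))
Mul(Add(y, -61), Add(-322, Function('W')(-20, -18))) = Mul(Add(-26, -61), Add(-322, Add(Rational(5, 3), Mul(-20, -18)))) = Mul(-87, Add(-322, Add(Rational(5, 3), 360))) = Mul(-87, Add(-322, Rational(1085, 3))) = Mul(-87, Rational(119, 3)) = -3451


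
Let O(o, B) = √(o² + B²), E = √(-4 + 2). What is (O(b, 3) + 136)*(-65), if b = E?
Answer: -8840 - 65*√7 ≈ -9012.0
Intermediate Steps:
E = I*√2 (E = √(-2) = I*√2 ≈ 1.4142*I)
b = I*√2 ≈ 1.4142*I
O(o, B) = √(B² + o²)
(O(b, 3) + 136)*(-65) = (√(3² + (I*√2)²) + 136)*(-65) = (√(9 - 2) + 136)*(-65) = (√7 + 136)*(-65) = (136 + √7)*(-65) = -8840 - 65*√7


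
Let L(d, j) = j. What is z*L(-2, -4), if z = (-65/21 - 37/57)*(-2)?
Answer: -3984/133 ≈ -29.955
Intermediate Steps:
z = 996/133 (z = (-65*1/21 - 37*1/57)*(-2) = (-65/21 - 37/57)*(-2) = -498/133*(-2) = 996/133 ≈ 7.4887)
z*L(-2, -4) = (996/133)*(-4) = -3984/133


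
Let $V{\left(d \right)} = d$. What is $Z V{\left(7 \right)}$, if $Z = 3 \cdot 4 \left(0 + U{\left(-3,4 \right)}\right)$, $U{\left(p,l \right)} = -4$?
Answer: $-336$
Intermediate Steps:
$Z = -48$ ($Z = 3 \cdot 4 \left(0 - 4\right) = 12 \left(-4\right) = -48$)
$Z V{\left(7 \right)} = \left(-48\right) 7 = -336$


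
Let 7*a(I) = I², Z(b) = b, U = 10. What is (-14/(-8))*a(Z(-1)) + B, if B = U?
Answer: 41/4 ≈ 10.250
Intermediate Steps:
B = 10
a(I) = I²/7
(-14/(-8))*a(Z(-1)) + B = (-14/(-8))*((⅐)*(-1)²) + 10 = (-14*(-⅛))*((⅐)*1) + 10 = (7/4)*(⅐) + 10 = ¼ + 10 = 41/4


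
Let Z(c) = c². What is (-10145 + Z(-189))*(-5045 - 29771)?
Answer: -890454016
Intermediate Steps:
(-10145 + Z(-189))*(-5045 - 29771) = (-10145 + (-189)²)*(-5045 - 29771) = (-10145 + 35721)*(-34816) = 25576*(-34816) = -890454016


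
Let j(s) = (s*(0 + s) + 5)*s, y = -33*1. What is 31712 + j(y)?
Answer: -4390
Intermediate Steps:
y = -33
j(s) = s*(5 + s²) (j(s) = (s*s + 5)*s = (s² + 5)*s = (5 + s²)*s = s*(5 + s²))
31712 + j(y) = 31712 - 33*(5 + (-33)²) = 31712 - 33*(5 + 1089) = 31712 - 33*1094 = 31712 - 36102 = -4390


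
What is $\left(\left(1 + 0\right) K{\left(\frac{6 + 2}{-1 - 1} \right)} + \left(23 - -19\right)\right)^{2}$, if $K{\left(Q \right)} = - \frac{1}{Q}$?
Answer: $\frac{28561}{16} \approx 1785.1$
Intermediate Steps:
$\left(\left(1 + 0\right) K{\left(\frac{6 + 2}{-1 - 1} \right)} + \left(23 - -19\right)\right)^{2} = \left(\left(1 + 0\right) \left(- \frac{1}{\left(6 + 2\right) \frac{1}{-1 - 1}}\right) + \left(23 - -19\right)\right)^{2} = \left(1 \left(- \frac{1}{8 \frac{1}{-2}}\right) + \left(23 + 19\right)\right)^{2} = \left(1 \left(- \frac{1}{8 \left(- \frac{1}{2}\right)}\right) + 42\right)^{2} = \left(1 \left(- \frac{1}{-4}\right) + 42\right)^{2} = \left(1 \left(\left(-1\right) \left(- \frac{1}{4}\right)\right) + 42\right)^{2} = \left(1 \cdot \frac{1}{4} + 42\right)^{2} = \left(\frac{1}{4} + 42\right)^{2} = \left(\frac{169}{4}\right)^{2} = \frac{28561}{16}$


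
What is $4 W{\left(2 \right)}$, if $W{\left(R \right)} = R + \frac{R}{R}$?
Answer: $12$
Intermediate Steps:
$W{\left(R \right)} = 1 + R$ ($W{\left(R \right)} = R + 1 = 1 + R$)
$4 W{\left(2 \right)} = 4 \left(1 + 2\right) = 4 \cdot 3 = 12$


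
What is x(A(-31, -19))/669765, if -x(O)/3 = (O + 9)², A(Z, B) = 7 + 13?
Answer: -841/223255 ≈ -0.0037670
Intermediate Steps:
A(Z, B) = 20
x(O) = -3*(9 + O)² (x(O) = -3*(O + 9)² = -3*(9 + O)²)
x(A(-31, -19))/669765 = -3*(9 + 20)²/669765 = -3*29²*(1/669765) = -3*841*(1/669765) = -2523*1/669765 = -841/223255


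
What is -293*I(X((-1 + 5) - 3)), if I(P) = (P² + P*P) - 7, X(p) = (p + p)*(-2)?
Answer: -7325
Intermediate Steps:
X(p) = -4*p (X(p) = (2*p)*(-2) = -4*p)
I(P) = -7 + 2*P² (I(P) = (P² + P²) - 7 = 2*P² - 7 = -7 + 2*P²)
-293*I(X((-1 + 5) - 3)) = -293*(-7 + 2*(-4*((-1 + 5) - 3))²) = -293*(-7 + 2*(-4*(4 - 3))²) = -293*(-7 + 2*(-4*1)²) = -293*(-7 + 2*(-4)²) = -293*(-7 + 2*16) = -293*(-7 + 32) = -293*25 = -7325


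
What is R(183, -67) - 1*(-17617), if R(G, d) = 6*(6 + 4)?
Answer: 17677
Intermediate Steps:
R(G, d) = 60 (R(G, d) = 6*10 = 60)
R(183, -67) - 1*(-17617) = 60 - 1*(-17617) = 60 + 17617 = 17677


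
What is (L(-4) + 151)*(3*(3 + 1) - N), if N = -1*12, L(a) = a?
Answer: 3528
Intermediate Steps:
N = -12
(L(-4) + 151)*(3*(3 + 1) - N) = (-4 + 151)*(3*(3 + 1) - 1*(-12)) = 147*(3*4 + 12) = 147*(12 + 12) = 147*24 = 3528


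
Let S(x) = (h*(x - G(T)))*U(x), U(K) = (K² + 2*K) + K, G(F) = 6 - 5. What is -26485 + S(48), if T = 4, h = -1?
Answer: -141541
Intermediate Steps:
G(F) = 1
U(K) = K² + 3*K
S(x) = x*(1 - x)*(3 + x) (S(x) = (-(x - 1*1))*(x*(3 + x)) = (-(x - 1))*(x*(3 + x)) = (-(-1 + x))*(x*(3 + x)) = (1 - x)*(x*(3 + x)) = x*(1 - x)*(3 + x))
-26485 + S(48) = -26485 - 1*48*(-1 + 48)*(3 + 48) = -26485 - 1*48*47*51 = -26485 - 115056 = -141541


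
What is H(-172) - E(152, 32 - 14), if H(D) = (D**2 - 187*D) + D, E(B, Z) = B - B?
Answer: 61576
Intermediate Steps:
E(B, Z) = 0
H(D) = D**2 - 186*D
H(-172) - E(152, 32 - 14) = -172*(-186 - 172) - 1*0 = -172*(-358) + 0 = 61576 + 0 = 61576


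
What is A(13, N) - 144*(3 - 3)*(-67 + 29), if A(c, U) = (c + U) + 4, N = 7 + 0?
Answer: 24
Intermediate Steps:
N = 7
A(c, U) = 4 + U + c (A(c, U) = (U + c) + 4 = 4 + U + c)
A(13, N) - 144*(3 - 3)*(-67 + 29) = (4 + 7 + 13) - 144*(3 - 3)*(-67 + 29) = 24 - 0*(-38) = 24 - 144*0 = 24 + 0 = 24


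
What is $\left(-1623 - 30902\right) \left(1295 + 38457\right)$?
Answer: $-1292933800$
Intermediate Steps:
$\left(-1623 - 30902\right) \left(1295 + 38457\right) = \left(-32525\right) 39752 = -1292933800$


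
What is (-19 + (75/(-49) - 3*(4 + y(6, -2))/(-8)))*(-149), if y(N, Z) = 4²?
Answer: 190273/98 ≈ 1941.6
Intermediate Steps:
y(N, Z) = 16
(-19 + (75/(-49) - 3*(4 + y(6, -2))/(-8)))*(-149) = (-19 + (75/(-49) - 3*(4 + 16)/(-8)))*(-149) = (-19 + (75*(-1/49) - 3*20*(-⅛)))*(-149) = (-19 + (-75/49 - 60*(-⅛)))*(-149) = (-19 + (-75/49 + 15/2))*(-149) = (-19 + 585/98)*(-149) = -1277/98*(-149) = 190273/98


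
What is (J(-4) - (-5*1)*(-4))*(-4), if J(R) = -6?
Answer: 104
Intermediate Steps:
(J(-4) - (-5*1)*(-4))*(-4) = (-6 - (-5*1)*(-4))*(-4) = (-6 - (-5)*(-4))*(-4) = (-6 - 1*20)*(-4) = (-6 - 20)*(-4) = -26*(-4) = 104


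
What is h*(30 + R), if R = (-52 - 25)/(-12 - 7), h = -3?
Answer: -1941/19 ≈ -102.16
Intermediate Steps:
R = 77/19 (R = -77/(-19) = -77*(-1/19) = 77/19 ≈ 4.0526)
h*(30 + R) = -3*(30 + 77/19) = -3*647/19 = -1941/19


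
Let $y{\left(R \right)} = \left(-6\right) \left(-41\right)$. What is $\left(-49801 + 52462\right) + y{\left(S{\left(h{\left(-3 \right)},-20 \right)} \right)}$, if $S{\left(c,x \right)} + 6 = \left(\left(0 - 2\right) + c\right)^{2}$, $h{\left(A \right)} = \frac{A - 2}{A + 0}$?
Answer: $2907$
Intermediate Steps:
$h{\left(A \right)} = \frac{-2 + A}{A}$
$S{\left(c,x \right)} = -6 + \left(-2 + c\right)^{2}$ ($S{\left(c,x \right)} = -6 + \left(\left(0 - 2\right) + c\right)^{2} = -6 + \left(-2 + c\right)^{2}$)
$y{\left(R \right)} = 246$
$\left(-49801 + 52462\right) + y{\left(S{\left(h{\left(-3 \right)},-20 \right)} \right)} = \left(-49801 + 52462\right) + 246 = 2661 + 246 = 2907$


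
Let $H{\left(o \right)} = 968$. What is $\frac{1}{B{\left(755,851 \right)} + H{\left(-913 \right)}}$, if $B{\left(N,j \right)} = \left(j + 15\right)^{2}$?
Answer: $\frac{1}{750924} \approx 1.3317 \cdot 10^{-6}$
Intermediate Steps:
$B{\left(N,j \right)} = \left(15 + j\right)^{2}$
$\frac{1}{B{\left(755,851 \right)} + H{\left(-913 \right)}} = \frac{1}{\left(15 + 851\right)^{2} + 968} = \frac{1}{866^{2} + 968} = \frac{1}{749956 + 968} = \frac{1}{750924}$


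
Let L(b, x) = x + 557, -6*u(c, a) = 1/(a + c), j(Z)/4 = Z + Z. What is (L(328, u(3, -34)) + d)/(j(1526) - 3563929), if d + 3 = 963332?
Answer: -179282797/660620106 ≈ -0.27139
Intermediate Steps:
j(Z) = 8*Z (j(Z) = 4*(Z + Z) = 4*(2*Z) = 8*Z)
u(c, a) = -1/(6*(a + c))
d = 963329 (d = -3 + 963332 = 963329)
L(b, x) = 557 + x
(L(328, u(3, -34)) + d)/(j(1526) - 3563929) = ((557 - 1/(6*(-34) + 6*3)) + 963329)/(8*1526 - 3563929) = ((557 - 1/(-204 + 18)) + 963329)/(12208 - 3563929) = ((557 - 1/(-186)) + 963329)/(-3551721) = ((557 - 1*(-1/186)) + 963329)*(-1/3551721) = ((557 + 1/186) + 963329)*(-1/3551721) = (103603/186 + 963329)*(-1/3551721) = (179282797/186)*(-1/3551721) = -179282797/660620106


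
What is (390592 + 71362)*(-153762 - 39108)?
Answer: -89097067980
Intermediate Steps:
(390592 + 71362)*(-153762 - 39108) = 461954*(-192870) = -89097067980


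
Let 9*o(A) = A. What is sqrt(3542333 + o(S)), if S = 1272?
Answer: sqrt(31882269)/3 ≈ 1882.1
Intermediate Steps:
o(A) = A/9
sqrt(3542333 + o(S)) = sqrt(3542333 + (1/9)*1272) = sqrt(3542333 + 424/3) = sqrt(10627423/3) = sqrt(31882269)/3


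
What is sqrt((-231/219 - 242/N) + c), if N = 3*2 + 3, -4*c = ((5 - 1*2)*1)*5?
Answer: I*sqrt(6080243)/438 ≈ 5.6297*I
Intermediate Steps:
c = -15/4 (c = -(5 - 1*2)*1*5/4 = -(5 - 2)*1*5/4 = -3*1*5/4 = -3*5/4 = -1/4*15 = -15/4 ≈ -3.7500)
N = 9 (N = 6 + 3 = 9)
sqrt((-231/219 - 242/N) + c) = sqrt((-231/219 - 242/9) - 15/4) = sqrt((-231*1/219 - 242*1/9) - 15/4) = sqrt((-77/73 - 242/9) - 15/4) = sqrt(-18359/657 - 15/4) = sqrt(-83291/2628) = I*sqrt(6080243)/438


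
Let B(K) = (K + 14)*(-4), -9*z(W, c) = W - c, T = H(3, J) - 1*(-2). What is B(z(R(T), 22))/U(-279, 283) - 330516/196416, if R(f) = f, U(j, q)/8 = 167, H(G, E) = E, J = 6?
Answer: -14180963/8200368 ≈ -1.7293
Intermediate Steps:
U(j, q) = 1336 (U(j, q) = 8*167 = 1336)
T = 8 (T = 6 - 1*(-2) = 6 + 2 = 8)
z(W, c) = -W/9 + c/9 (z(W, c) = -(W - c)/9 = -W/9 + c/9)
B(K) = -56 - 4*K (B(K) = (14 + K)*(-4) = -56 - 4*K)
B(z(R(T), 22))/U(-279, 283) - 330516/196416 = (-56 - 4*(-⅑*8 + (⅑)*22))/1336 - 330516/196416 = (-56 - 4*(-8/9 + 22/9))*(1/1336) - 330516*1/196416 = (-56 - 4*14/9)*(1/1336) - 9181/5456 = (-56 - 56/9)*(1/1336) - 9181/5456 = -560/9*1/1336 - 9181/5456 = -70/1503 - 9181/5456 = -14180963/8200368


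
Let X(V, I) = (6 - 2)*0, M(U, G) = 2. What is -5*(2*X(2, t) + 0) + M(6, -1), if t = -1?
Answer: 2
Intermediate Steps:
X(V, I) = 0 (X(V, I) = 4*0 = 0)
-5*(2*X(2, t) + 0) + M(6, -1) = -5*(2*0 + 0) + 2 = -5*(0 + 0) + 2 = -5*0 + 2 = 0 + 2 = 2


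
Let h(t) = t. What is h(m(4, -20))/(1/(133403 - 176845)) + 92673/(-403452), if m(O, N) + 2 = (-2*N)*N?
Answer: 223118458065/6404 ≈ 3.4840e+7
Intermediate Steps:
m(O, N) = -2 - 2*N² (m(O, N) = -2 + (-2*N)*N = -2 - 2*N²)
h(m(4, -20))/(1/(133403 - 176845)) + 92673/(-403452) = (-2 - 2*(-20)²)/(1/(133403 - 176845)) + 92673/(-403452) = (-2 - 2*400)/(1/(-43442)) + 92673*(-1/403452) = (-2 - 800)/(-1/43442) - 1471/6404 = -802*(-43442) - 1471/6404 = 34840484 - 1471/6404 = 223118458065/6404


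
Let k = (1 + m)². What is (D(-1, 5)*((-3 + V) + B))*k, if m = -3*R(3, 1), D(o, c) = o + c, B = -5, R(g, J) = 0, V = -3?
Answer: -44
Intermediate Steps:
D(o, c) = c + o
m = 0 (m = -3*0 = 0)
k = 1 (k = (1 + 0)² = 1² = 1)
(D(-1, 5)*((-3 + V) + B))*k = ((5 - 1)*((-3 - 3) - 5))*1 = (4*(-6 - 5))*1 = (4*(-11))*1 = -44*1 = -44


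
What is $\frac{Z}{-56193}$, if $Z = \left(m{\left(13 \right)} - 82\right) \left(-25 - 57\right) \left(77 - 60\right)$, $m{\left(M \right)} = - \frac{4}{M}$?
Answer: $- \frac{1491580}{730509} \approx -2.0418$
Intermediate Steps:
$Z = \frac{1491580}{13}$ ($Z = \left(- \frac{4}{13} - 82\right) \left(-25 - 57\right) \left(77 - 60\right) = \left(\left(-4\right) \frac{1}{13} - 82\right) \left(\left(-82\right) 17\right) = \left(- \frac{4}{13} - 82\right) \left(-1394\right) = \left(- \frac{1070}{13}\right) \left(-1394\right) = \frac{1491580}{13} \approx 1.1474 \cdot 10^{5}$)
$\frac{Z}{-56193} = \frac{1491580}{13 \left(-56193\right)} = \frac{1491580}{13} \left(- \frac{1}{56193}\right) = - \frac{1491580}{730509}$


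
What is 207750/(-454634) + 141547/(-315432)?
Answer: -64941538399/71703055944 ≈ -0.90570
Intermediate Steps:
207750/(-454634) + 141547/(-315432) = 207750*(-1/454634) + 141547*(-1/315432) = -103875/227317 - 141547/315432 = -64941538399/71703055944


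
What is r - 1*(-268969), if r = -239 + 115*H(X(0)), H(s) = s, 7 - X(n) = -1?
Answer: 269650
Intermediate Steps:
X(n) = 8 (X(n) = 7 - 1*(-1) = 7 + 1 = 8)
r = 681 (r = -239 + 115*8 = -239 + 920 = 681)
r - 1*(-268969) = 681 - 1*(-268969) = 681 + 268969 = 269650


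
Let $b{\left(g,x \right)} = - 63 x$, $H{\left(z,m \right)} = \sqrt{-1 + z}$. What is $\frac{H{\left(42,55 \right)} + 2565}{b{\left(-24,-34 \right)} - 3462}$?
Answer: $- \frac{171}{88} - \frac{\sqrt{41}}{1320} \approx -1.948$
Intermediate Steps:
$\frac{H{\left(42,55 \right)} + 2565}{b{\left(-24,-34 \right)} - 3462} = \frac{\sqrt{-1 + 42} + 2565}{\left(-63\right) \left(-34\right) - 3462} = \frac{\sqrt{41} + 2565}{2142 - 3462} = \frac{2565 + \sqrt{41}}{-1320} = \left(2565 + \sqrt{41}\right) \left(- \frac{1}{1320}\right) = - \frac{171}{88} - \frac{\sqrt{41}}{1320}$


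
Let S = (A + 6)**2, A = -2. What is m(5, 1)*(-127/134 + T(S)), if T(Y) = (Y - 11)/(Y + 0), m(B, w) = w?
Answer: -681/1072 ≈ -0.63526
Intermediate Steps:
S = 16 (S = (-2 + 6)**2 = 4**2 = 16)
T(Y) = (-11 + Y)/Y
m(5, 1)*(-127/134 + T(S)) = 1*(-127/134 + (-11 + 16)/16) = 1*(-127*1/134 + (1/16)*5) = 1*(-127/134 + 5/16) = 1*(-681/1072) = -681/1072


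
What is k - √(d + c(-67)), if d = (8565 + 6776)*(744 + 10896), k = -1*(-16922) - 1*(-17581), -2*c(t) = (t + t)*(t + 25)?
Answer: 34503 - 3*√19840714 ≈ 21140.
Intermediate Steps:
c(t) = -t*(25 + t) (c(t) = -(t + t)*(t + 25)/2 = -2*t*(25 + t)/2 = -t*(25 + t))
k = 34503 (k = 16922 + 17581 = 34503)
d = 178569240 (d = 15341*11640 = 178569240)
k - √(d + c(-67)) = 34503 - √(178569240 - 1*(-67)*(25 - 67)) = 34503 - √(178569240 - 1*(-67)*(-42)) = 34503 - √(178569240 - 2814) = 34503 - √178566426 = 34503 - 3*√19840714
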